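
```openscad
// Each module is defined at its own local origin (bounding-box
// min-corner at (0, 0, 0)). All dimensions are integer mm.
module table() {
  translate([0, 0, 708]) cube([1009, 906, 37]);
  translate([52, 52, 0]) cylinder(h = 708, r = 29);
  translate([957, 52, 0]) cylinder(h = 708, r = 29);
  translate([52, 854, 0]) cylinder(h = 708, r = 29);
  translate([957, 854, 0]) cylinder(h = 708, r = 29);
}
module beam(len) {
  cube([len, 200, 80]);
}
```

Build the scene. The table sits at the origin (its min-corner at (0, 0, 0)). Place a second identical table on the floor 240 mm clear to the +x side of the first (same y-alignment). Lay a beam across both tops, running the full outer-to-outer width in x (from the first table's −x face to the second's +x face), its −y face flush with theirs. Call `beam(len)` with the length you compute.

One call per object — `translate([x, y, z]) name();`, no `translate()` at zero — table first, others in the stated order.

table();
translate([1249, 0, 0]) table();
translate([0, 0, 745]) beam(2258);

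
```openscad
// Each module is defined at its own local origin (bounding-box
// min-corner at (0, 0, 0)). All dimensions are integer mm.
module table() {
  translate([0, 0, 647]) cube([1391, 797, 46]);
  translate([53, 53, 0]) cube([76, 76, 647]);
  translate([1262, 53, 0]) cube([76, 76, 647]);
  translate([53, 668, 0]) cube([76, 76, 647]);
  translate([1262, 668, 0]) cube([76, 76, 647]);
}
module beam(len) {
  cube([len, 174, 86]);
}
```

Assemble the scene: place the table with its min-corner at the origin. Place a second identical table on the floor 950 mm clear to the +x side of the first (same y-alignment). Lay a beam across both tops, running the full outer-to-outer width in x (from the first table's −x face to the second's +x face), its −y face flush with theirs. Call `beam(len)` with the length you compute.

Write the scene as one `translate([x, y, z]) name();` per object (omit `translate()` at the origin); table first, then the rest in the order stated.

table();
translate([2341, 0, 0]) table();
translate([0, 0, 693]) beam(3732);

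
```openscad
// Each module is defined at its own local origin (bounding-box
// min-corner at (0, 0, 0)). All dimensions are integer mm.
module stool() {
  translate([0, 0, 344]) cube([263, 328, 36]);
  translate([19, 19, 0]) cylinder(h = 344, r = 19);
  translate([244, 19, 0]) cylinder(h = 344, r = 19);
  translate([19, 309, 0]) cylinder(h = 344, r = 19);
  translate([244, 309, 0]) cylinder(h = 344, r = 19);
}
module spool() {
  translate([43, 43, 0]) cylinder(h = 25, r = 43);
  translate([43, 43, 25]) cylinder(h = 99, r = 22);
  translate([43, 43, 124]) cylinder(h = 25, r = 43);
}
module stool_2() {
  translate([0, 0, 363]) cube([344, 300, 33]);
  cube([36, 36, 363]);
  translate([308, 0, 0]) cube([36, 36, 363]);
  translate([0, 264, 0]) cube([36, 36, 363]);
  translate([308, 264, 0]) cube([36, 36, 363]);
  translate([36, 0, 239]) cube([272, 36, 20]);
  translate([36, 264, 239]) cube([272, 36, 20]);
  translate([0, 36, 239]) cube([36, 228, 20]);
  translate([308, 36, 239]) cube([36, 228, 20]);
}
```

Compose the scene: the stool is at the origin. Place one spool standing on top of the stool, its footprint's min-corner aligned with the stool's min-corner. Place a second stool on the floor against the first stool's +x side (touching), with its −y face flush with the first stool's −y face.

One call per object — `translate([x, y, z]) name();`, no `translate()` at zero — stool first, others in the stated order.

stool();
translate([0, 0, 380]) spool();
translate([263, 0, 0]) stool_2();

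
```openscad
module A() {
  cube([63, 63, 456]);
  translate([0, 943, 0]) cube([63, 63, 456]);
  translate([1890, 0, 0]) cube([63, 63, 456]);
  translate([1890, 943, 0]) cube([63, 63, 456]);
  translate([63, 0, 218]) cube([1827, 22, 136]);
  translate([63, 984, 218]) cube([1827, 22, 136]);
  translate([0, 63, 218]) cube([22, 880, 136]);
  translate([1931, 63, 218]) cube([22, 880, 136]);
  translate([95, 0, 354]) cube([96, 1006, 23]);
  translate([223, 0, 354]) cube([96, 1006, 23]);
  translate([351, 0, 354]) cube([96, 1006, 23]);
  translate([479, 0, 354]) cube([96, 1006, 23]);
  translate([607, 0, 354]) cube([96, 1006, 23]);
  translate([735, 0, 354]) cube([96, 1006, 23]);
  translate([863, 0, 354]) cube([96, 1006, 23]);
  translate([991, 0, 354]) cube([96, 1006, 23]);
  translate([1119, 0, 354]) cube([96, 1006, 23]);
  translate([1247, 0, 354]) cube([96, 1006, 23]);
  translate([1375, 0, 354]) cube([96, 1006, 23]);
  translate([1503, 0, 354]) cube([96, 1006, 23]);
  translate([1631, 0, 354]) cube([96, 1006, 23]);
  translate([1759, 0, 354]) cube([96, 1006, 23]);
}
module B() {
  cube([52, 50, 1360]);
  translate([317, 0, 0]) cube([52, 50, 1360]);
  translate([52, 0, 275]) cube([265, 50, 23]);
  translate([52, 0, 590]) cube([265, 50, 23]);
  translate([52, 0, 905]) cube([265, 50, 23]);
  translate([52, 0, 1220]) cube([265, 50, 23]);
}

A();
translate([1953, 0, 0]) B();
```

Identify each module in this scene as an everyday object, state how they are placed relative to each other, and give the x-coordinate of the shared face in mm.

The bed frame's +x face and the ladder's −x face are both at x = 1953 mm.

A is a bed frame. B is a ladder. The ladder is against the bed frame's +x side, with their −y faces flush. The x-coordinate of the shared face is 1953 mm.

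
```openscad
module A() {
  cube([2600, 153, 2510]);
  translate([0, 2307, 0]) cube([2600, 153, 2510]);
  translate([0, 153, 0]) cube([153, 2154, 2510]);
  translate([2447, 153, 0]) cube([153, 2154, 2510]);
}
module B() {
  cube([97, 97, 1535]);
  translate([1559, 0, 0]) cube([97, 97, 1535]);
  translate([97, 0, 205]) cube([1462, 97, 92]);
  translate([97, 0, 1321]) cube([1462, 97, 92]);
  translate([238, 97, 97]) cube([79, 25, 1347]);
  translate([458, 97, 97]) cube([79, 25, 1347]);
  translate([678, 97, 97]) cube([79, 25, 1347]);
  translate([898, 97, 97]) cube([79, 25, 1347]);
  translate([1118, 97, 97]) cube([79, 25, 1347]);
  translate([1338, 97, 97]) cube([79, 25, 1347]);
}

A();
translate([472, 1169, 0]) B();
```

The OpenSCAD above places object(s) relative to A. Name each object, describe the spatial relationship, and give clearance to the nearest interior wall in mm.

A is a house frame. B is a fence section. The fence section sits inside the house frame, centred. The clearance to the nearest interior wall is 319 mm.

Clearances: x = 319, y = 1016; minimum 319 mm.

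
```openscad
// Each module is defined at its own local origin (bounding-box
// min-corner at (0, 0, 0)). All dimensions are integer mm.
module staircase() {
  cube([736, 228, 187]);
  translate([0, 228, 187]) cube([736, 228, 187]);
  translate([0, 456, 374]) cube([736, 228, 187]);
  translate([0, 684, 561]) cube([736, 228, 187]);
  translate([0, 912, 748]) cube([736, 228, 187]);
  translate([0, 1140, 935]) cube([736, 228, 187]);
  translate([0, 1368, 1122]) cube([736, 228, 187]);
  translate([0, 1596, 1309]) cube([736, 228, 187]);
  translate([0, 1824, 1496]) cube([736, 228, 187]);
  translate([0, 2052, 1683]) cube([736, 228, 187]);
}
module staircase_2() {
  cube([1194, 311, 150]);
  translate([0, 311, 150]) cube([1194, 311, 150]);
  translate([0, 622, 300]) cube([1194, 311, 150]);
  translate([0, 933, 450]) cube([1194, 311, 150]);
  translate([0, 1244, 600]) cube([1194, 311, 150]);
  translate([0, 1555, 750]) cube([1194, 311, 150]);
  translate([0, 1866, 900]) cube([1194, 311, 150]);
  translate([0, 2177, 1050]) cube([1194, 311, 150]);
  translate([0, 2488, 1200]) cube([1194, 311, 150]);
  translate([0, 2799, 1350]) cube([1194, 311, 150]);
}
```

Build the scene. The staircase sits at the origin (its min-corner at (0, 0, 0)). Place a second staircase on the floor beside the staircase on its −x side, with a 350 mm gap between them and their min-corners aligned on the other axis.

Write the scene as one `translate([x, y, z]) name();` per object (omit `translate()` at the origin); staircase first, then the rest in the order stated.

staircase();
translate([-1544, 0, 0]) staircase_2();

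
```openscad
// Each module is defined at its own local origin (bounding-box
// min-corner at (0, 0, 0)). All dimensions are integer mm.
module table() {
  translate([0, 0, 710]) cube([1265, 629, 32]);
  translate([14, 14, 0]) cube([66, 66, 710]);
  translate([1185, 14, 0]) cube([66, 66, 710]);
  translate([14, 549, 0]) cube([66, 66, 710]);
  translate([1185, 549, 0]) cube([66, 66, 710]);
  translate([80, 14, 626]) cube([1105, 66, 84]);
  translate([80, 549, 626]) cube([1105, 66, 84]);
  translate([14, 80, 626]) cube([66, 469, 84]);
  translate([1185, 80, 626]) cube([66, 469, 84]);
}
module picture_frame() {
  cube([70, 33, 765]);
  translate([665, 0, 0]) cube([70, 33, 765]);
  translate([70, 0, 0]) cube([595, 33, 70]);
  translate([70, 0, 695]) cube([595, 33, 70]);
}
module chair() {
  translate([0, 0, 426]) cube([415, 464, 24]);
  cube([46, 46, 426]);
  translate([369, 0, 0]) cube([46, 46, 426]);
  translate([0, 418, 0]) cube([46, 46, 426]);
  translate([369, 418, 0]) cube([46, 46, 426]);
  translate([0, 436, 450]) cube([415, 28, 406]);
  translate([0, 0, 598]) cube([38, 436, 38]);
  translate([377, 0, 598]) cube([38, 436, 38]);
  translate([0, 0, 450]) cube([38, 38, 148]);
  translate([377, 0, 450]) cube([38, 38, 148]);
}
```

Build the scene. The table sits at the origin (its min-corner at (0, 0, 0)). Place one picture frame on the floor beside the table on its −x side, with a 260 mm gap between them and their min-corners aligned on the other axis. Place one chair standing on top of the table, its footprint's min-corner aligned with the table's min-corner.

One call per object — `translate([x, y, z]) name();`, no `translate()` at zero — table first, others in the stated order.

table();
translate([-995, 0, 0]) picture_frame();
translate([0, 0, 742]) chair();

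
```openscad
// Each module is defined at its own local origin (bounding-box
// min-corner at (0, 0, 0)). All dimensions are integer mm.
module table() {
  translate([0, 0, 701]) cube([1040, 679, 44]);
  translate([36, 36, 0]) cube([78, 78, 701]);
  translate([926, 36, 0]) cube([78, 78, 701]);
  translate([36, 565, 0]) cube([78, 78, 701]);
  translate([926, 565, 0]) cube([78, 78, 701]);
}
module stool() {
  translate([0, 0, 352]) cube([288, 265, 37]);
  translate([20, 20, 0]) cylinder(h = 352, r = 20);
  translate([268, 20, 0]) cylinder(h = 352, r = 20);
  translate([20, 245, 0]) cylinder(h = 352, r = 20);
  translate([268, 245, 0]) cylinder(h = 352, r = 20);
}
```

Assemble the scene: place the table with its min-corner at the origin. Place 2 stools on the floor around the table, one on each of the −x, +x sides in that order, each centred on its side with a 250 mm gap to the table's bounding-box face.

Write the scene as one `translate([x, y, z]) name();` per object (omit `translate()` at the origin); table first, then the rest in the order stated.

table();
translate([-538, 207, 0]) stool();
translate([1290, 207, 0]) stool();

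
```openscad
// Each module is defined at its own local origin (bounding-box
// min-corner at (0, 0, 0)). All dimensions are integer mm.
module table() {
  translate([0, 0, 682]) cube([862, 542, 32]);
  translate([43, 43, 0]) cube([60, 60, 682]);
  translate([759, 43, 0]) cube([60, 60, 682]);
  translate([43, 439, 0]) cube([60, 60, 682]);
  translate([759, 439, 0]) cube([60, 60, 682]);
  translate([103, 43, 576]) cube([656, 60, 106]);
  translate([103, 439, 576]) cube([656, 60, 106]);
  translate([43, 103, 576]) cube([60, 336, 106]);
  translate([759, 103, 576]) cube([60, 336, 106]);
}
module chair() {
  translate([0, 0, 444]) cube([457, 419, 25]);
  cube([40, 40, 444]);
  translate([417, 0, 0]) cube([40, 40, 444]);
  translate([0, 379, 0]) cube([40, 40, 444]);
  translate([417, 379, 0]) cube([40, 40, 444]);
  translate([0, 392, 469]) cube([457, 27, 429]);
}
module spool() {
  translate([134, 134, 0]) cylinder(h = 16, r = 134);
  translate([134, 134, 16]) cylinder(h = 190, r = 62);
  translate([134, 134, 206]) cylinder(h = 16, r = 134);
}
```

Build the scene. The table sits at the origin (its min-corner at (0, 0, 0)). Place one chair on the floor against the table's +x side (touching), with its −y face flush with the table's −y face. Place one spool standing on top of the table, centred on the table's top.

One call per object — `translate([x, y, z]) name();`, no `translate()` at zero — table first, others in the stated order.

table();
translate([862, 0, 0]) chair();
translate([297, 137, 714]) spool();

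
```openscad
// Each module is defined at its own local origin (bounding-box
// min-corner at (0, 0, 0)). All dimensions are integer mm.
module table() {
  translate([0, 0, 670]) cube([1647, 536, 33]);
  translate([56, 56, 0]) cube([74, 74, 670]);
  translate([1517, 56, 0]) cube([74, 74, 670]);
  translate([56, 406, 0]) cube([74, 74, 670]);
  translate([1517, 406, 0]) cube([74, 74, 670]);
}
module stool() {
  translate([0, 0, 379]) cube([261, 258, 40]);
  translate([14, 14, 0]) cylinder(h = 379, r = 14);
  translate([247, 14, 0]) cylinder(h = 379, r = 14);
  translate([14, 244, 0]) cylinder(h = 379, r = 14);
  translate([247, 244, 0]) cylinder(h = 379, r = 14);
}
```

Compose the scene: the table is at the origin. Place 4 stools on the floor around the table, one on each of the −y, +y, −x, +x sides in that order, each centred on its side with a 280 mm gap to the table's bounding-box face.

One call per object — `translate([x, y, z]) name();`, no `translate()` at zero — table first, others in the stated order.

table();
translate([693, -538, 0]) stool();
translate([693, 816, 0]) stool();
translate([-541, 139, 0]) stool();
translate([1927, 139, 0]) stool();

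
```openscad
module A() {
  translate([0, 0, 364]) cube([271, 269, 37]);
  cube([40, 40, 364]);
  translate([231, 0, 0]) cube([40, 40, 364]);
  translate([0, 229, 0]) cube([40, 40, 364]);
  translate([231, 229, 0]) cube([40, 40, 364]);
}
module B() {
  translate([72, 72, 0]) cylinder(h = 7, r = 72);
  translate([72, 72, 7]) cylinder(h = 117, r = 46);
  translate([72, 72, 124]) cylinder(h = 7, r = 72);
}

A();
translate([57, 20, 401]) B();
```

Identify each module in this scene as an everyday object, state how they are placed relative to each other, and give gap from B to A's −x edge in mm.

A is a stool. B is a spool. The spool is on top of the stool. The gap from the spool to the stool's −x edge is 57 mm.

The spool's min-x is at 57; the stool's min-x is 0; gap = 57 mm.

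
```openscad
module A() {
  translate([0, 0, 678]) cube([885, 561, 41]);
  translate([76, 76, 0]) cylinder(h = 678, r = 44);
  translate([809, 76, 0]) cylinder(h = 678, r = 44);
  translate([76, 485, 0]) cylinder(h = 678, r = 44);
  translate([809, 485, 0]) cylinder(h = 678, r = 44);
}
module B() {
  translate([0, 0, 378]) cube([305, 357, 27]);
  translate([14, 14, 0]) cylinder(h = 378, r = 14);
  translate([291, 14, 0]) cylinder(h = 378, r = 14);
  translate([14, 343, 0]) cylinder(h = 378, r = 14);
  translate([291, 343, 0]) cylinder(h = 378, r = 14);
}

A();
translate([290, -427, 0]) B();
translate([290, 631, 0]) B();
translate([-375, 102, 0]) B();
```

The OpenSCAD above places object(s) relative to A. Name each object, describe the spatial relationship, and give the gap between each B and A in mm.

Each stool's nearest face is 70 mm from the table's bounding box.

A is a table. B is a stool. Three stools sit around the table at the −y, +y, −x sides. The gap between each stool and the table is 70 mm.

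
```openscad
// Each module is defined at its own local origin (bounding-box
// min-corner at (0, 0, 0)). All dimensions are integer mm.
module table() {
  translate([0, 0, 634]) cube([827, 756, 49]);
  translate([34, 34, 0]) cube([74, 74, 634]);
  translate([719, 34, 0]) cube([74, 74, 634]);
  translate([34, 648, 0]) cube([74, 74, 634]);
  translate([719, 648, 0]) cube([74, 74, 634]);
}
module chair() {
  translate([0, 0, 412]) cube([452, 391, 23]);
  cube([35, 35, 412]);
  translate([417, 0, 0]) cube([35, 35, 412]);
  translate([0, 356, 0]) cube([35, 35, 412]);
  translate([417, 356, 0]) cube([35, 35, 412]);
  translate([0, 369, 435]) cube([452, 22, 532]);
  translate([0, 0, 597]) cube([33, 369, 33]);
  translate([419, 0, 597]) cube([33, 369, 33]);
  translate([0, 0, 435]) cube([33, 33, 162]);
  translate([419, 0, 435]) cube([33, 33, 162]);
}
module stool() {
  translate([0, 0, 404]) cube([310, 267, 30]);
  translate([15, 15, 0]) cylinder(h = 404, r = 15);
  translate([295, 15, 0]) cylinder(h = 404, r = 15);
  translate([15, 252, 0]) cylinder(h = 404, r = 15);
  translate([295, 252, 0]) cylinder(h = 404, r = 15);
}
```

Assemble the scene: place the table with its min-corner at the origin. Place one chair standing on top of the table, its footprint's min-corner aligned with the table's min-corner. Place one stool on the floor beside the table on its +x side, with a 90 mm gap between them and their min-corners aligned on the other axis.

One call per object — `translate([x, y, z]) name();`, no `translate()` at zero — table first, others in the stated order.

table();
translate([0, 0, 683]) chair();
translate([917, 0, 0]) stool();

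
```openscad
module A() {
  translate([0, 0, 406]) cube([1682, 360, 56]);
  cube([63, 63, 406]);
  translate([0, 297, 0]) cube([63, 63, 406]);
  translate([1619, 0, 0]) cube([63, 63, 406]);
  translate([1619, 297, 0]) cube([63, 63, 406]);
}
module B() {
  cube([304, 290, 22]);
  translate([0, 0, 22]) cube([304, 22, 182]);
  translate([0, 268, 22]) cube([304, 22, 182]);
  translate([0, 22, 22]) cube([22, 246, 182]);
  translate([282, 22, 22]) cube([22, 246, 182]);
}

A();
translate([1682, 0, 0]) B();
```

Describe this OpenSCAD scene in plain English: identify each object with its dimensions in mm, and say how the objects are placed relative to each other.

A is a bench: a 1682×360 mm seat slab, 56 mm thick, top at z = 462 mm, on four 63×63 mm square legs flush with the seat corners and standing on z = 0.

B is an open storage box with external size 304×290×204 mm and wall thickness 22 mm (the base is also 22 mm thick). The base covers the whole footprint; the four walls stand on the base, with the y-facing walls full-width and the x-facing walls fitting between their inner faces.

The open box is against the bench's +x side, with their −y faces flush.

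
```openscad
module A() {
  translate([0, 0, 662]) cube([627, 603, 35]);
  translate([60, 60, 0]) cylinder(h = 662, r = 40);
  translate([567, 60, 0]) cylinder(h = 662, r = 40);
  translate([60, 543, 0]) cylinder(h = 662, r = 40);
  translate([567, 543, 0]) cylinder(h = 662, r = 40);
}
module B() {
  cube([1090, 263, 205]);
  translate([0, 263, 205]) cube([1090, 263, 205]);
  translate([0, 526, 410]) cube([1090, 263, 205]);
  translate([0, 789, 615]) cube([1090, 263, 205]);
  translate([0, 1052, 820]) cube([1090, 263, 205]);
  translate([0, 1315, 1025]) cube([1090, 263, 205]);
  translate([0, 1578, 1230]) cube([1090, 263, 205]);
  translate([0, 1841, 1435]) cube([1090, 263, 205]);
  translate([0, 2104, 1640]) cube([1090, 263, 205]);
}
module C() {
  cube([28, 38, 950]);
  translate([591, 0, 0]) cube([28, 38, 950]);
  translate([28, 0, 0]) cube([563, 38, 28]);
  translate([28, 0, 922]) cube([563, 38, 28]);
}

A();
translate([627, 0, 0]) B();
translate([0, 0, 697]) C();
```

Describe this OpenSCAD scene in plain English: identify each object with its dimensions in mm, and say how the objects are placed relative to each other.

A is a table: top 627 mm (x) × 603 mm (y), 35 mm thick, upper face at z = 697 mm, on four round legs of 80 mm diameter, each leg's bounding box inset 20 mm from the nearest pair of top edges, running from z = 0 to the bottom of the top.

B is a straight staircase of 9 solid steps. Each step is 1090 mm wide (x), 263 mm deep (y, the going) and 205 mm tall (the rise). The first step rests on the floor; each subsequent step sits one going further in +y and one rise higher in +z, directly behind and above the previous step with no overlap.

C is a rectangular picture frame lying in the x–z plane (depth along y). The opening is 563 mm wide (x) by 894 mm tall (z), surrounded by a border 28 mm wide on all four sides. The frame is 38 mm deep and is made of two full-height vertical stiles with two horizontal rails fitted between them.

The staircase is against the table's +x side, with their −y faces flush. The picture frame is on top of the table.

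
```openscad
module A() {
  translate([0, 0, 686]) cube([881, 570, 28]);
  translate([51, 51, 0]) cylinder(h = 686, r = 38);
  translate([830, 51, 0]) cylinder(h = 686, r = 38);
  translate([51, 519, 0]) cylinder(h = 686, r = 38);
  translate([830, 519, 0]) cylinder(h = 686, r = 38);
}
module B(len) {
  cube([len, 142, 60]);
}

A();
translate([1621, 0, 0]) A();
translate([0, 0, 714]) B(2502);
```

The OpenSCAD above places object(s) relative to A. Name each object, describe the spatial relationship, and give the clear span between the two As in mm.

A is a table. B is a beam. A beam spans the tops of two tables. The clear span between the two tables is 740 mm.

Second table starts at x = 1621; first ends at x = 881; clear span = 1621 − 881 = 740 mm.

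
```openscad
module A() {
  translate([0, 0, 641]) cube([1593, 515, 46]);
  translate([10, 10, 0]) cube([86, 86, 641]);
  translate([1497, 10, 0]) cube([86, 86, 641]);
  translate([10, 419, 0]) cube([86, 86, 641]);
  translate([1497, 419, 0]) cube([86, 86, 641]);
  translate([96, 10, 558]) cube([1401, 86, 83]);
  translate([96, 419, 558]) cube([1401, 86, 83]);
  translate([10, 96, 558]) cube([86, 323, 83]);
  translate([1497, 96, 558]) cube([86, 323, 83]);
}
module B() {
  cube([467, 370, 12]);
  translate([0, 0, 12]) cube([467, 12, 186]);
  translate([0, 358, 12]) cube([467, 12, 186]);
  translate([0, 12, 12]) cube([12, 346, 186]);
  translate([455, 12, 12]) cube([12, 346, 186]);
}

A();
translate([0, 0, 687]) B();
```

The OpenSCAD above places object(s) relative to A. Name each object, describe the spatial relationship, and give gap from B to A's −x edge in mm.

The open box's min-x is at 0; the table's min-x is 0; gap = 0 mm.

A is a table. B is an open box. The open box is on top of the table. The gap from the open box to the table's −x edge is 0 mm.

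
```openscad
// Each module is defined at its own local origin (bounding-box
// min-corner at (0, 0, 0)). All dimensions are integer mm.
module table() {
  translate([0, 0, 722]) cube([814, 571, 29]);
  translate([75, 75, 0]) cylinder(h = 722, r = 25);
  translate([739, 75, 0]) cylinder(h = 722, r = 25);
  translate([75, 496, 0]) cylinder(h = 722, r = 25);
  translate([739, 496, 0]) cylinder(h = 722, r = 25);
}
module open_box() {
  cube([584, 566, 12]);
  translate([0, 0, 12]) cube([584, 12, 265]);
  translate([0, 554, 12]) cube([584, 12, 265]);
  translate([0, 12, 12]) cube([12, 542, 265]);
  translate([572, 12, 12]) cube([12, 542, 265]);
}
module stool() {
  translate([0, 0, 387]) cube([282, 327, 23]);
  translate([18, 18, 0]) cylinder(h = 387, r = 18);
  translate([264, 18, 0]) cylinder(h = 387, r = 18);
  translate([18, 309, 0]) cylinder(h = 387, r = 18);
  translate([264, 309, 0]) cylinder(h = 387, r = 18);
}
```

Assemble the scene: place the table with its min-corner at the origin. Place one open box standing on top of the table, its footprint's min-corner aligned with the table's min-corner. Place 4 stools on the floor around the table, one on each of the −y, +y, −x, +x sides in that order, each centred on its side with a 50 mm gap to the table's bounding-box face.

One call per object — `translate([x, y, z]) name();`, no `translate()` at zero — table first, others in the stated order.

table();
translate([0, 0, 751]) open_box();
translate([266, -377, 0]) stool();
translate([266, 621, 0]) stool();
translate([-332, 122, 0]) stool();
translate([864, 122, 0]) stool();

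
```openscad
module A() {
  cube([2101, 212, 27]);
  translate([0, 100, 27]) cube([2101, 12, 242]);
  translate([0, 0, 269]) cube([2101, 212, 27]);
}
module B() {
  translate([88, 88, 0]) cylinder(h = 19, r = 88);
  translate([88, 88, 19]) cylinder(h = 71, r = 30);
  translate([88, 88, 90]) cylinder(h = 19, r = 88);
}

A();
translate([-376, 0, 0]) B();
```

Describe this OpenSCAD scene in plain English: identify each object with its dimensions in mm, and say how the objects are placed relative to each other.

A is an I-beam lying along x, 2101 mm long. Overall section height 296 mm. Two flanges 212 mm wide (y) and 27 mm thick, one on the floor and one at the top; a web 12 mm thick runs between them, centred on the flange width.

B is a spool: two coaxial disc flanges of radius 88 mm and thickness 19 mm, joined by a core cylinder of radius 30 mm and height 71 mm. The lower flange rests on z = 0 and the three cylinders share a vertical axis.

The spool is on the floor beside the I-beam on its −x side.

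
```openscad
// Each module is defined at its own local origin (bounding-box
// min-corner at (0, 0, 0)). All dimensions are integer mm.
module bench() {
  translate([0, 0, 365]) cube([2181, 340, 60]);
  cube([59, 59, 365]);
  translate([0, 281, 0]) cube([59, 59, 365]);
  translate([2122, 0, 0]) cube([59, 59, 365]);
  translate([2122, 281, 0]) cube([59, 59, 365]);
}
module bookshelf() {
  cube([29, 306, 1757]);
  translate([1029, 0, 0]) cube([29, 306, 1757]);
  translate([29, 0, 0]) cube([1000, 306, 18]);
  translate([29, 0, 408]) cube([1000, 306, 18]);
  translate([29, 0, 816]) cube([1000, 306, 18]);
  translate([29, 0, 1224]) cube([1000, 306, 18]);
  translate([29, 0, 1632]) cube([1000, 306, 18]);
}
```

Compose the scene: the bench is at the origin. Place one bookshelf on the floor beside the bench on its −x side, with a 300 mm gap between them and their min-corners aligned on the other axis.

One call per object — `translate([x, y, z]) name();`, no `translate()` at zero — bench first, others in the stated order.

bench();
translate([-1358, 0, 0]) bookshelf();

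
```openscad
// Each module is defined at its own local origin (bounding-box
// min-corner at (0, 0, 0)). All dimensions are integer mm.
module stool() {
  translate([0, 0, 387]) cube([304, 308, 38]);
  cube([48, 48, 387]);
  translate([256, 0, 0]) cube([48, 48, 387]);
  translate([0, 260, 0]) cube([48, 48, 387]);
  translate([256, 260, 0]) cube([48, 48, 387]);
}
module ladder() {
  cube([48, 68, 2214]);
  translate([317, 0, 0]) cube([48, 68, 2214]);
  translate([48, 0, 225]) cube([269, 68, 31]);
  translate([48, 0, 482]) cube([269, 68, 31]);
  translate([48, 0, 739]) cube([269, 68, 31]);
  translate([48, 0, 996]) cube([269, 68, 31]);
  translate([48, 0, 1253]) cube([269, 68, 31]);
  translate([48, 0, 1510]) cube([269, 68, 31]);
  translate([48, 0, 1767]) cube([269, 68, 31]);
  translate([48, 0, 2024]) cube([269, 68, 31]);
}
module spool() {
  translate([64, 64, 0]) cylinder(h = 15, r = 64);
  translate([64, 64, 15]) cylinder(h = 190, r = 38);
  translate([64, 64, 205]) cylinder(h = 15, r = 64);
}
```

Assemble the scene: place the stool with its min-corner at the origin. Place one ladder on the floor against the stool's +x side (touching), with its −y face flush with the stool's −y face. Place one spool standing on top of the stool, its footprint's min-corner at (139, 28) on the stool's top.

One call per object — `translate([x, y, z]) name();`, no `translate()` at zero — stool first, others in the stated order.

stool();
translate([304, 0, 0]) ladder();
translate([139, 28, 425]) spool();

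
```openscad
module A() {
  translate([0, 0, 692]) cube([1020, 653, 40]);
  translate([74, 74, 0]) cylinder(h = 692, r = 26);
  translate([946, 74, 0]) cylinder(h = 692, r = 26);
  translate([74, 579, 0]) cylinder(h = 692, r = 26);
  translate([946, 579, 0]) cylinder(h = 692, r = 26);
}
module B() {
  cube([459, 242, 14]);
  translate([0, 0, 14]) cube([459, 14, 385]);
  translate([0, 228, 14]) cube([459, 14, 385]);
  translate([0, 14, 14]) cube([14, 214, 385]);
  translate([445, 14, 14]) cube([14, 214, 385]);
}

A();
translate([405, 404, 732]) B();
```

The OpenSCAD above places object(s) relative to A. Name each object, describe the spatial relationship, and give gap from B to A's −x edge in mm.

A is a table. B is an open box. The open box is on top of the table. The gap from the open box to the table's −x edge is 405 mm.

The open box's min-x is at 405; the table's min-x is 0; gap = 405 mm.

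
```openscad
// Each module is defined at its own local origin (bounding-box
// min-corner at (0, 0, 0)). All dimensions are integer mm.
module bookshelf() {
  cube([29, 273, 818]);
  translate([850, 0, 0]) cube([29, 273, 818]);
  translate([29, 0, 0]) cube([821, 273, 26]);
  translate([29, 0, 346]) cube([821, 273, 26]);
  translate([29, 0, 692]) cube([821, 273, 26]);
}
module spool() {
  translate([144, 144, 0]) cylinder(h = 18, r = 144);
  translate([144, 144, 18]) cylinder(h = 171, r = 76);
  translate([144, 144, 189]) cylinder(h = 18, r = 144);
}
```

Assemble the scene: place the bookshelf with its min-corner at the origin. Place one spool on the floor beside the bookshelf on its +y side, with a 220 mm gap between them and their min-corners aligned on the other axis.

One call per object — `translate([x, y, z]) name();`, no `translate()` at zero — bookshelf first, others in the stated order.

bookshelf();
translate([0, 493, 0]) spool();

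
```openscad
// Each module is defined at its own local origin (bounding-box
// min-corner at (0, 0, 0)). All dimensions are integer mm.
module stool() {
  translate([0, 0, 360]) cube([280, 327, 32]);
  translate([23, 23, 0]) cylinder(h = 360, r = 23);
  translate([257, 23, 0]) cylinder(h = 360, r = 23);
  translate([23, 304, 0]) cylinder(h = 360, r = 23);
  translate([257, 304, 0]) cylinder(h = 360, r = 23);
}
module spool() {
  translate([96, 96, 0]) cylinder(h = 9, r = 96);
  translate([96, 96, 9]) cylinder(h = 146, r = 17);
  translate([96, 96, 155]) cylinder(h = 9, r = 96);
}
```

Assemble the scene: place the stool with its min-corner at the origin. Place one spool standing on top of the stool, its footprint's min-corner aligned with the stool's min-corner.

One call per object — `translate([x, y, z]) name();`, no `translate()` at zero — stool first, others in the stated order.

stool();
translate([0, 0, 392]) spool();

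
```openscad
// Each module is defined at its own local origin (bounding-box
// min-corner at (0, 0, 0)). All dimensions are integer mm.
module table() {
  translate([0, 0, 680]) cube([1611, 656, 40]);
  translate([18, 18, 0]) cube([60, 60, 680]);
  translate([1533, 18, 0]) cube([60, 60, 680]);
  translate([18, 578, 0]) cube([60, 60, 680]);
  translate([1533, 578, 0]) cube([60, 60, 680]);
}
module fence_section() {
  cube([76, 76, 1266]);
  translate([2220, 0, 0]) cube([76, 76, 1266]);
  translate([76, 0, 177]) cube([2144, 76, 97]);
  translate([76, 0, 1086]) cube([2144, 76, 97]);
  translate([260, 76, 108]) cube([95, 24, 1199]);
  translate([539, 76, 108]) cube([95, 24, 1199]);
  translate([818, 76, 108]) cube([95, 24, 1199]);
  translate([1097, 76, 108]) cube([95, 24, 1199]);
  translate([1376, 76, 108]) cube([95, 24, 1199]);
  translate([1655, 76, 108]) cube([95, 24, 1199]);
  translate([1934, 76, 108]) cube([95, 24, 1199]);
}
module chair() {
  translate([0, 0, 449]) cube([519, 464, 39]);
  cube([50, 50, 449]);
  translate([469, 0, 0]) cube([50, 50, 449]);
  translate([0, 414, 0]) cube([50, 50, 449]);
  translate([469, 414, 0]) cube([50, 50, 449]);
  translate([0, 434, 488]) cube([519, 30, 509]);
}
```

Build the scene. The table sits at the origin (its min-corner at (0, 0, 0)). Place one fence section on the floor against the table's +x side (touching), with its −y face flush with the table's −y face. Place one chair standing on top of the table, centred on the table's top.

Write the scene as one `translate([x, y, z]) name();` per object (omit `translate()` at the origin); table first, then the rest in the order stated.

table();
translate([1611, 0, 0]) fence_section();
translate([546, 96, 720]) chair();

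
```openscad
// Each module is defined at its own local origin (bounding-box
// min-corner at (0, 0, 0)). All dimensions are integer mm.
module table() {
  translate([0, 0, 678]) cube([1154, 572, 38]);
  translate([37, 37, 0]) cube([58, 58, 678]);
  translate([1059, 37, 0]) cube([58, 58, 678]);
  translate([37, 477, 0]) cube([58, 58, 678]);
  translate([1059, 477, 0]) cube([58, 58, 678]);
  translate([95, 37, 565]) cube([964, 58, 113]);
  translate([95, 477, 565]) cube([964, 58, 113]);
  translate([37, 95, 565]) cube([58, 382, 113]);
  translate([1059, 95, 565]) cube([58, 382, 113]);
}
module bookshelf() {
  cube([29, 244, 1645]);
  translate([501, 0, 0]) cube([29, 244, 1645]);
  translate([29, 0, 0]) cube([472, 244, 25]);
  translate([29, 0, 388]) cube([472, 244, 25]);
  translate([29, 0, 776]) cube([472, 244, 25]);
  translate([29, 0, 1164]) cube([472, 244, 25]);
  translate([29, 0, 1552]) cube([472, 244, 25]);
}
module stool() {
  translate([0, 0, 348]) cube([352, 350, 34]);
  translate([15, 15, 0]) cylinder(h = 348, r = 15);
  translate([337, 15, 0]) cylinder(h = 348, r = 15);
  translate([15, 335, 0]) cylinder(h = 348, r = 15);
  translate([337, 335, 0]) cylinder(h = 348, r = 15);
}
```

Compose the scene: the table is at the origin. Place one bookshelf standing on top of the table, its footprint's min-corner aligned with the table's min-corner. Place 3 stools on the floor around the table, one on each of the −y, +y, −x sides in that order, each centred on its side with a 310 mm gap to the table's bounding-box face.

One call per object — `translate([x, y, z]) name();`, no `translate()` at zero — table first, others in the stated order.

table();
translate([0, 0, 716]) bookshelf();
translate([401, -660, 0]) stool();
translate([401, 882, 0]) stool();
translate([-662, 111, 0]) stool();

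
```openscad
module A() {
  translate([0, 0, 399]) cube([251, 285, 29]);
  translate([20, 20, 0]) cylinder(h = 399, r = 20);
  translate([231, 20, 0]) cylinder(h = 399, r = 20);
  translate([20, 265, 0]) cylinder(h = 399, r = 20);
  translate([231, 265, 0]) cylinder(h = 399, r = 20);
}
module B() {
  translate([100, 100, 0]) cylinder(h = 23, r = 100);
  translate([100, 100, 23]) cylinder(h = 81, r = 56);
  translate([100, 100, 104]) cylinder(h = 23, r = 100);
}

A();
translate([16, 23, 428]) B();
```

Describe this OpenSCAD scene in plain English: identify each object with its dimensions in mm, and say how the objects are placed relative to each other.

A is a simple wooden stool: a rectangular seat 251 mm (x) by 285 mm (y), 29 mm thick, top face at z = 428 mm, on four round legs, each 40 mm in diameter. The legs rest on z = 0, each leg's axis is inset half a diameter from the nearest pair of seat edges (so the leg's bounding box is flush with the corner).

B is a spool: two coaxial disc flanges of radius 100 mm and thickness 23 mm, joined by a core cylinder of radius 56 mm and height 81 mm. The lower flange rests on z = 0 and the three cylinders share a vertical axis.

The spool is on top of the stool.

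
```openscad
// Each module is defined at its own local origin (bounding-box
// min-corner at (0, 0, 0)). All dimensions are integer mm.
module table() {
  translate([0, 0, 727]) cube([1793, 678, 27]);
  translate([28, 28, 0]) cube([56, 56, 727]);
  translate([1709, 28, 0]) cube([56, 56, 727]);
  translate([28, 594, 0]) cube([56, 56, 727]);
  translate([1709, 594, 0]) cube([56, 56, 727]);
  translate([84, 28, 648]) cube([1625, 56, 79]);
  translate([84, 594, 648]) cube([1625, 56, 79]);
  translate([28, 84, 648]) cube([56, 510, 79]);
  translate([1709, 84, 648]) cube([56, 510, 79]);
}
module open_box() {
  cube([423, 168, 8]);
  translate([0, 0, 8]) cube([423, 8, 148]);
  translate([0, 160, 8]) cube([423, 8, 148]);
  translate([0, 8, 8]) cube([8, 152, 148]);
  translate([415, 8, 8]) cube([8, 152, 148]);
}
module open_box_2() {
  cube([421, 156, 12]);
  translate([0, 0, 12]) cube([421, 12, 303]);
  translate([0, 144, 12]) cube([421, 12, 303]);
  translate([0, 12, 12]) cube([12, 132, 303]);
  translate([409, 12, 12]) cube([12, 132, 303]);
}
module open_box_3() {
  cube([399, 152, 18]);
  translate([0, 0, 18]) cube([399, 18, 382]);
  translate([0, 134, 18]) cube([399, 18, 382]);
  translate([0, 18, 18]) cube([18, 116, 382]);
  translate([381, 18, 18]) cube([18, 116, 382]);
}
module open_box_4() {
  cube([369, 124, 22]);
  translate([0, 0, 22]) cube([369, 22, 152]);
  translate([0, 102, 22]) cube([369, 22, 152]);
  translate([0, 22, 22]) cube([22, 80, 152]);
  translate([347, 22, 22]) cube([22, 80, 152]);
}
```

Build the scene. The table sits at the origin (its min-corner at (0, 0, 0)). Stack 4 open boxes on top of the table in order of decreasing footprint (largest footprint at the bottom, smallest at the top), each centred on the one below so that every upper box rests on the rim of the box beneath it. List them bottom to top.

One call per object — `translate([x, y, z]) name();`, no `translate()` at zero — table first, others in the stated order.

table();
translate([685, 255, 754]) open_box();
translate([686, 261, 910]) open_box_2();
translate([697, 263, 1225]) open_box_3();
translate([712, 277, 1625]) open_box_4();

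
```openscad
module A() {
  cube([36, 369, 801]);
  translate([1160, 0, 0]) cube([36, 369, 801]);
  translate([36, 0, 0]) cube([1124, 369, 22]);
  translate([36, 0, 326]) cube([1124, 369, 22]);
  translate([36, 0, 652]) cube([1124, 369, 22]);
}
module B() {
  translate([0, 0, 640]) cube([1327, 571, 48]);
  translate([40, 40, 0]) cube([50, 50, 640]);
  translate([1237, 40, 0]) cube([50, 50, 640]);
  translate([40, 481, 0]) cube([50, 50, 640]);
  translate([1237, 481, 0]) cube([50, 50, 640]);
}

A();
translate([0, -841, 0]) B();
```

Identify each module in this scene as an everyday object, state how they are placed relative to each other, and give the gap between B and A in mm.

A is a bookshelf. B is a table. The table is on the floor beside the bookshelf on its −y side. The gap between the table and the bookshelf is 270 mm.

The table's nearest face is 270 mm from the bookshelf's −y face.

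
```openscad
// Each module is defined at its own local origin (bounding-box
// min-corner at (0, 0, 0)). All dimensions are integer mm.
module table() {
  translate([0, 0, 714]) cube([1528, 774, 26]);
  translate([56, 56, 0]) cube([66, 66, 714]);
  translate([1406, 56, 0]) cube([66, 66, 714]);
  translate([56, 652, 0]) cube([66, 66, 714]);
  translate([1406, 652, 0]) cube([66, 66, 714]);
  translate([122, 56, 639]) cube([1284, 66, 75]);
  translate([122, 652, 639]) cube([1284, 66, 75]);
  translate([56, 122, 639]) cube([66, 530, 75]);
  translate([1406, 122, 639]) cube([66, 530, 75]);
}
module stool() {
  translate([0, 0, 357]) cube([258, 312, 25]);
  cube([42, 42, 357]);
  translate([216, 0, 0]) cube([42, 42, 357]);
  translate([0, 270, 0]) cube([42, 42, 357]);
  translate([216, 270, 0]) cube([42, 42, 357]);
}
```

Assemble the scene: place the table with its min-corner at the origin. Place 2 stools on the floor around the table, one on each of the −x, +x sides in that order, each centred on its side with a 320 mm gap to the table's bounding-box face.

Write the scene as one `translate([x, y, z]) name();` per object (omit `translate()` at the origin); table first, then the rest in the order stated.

table();
translate([-578, 231, 0]) stool();
translate([1848, 231, 0]) stool();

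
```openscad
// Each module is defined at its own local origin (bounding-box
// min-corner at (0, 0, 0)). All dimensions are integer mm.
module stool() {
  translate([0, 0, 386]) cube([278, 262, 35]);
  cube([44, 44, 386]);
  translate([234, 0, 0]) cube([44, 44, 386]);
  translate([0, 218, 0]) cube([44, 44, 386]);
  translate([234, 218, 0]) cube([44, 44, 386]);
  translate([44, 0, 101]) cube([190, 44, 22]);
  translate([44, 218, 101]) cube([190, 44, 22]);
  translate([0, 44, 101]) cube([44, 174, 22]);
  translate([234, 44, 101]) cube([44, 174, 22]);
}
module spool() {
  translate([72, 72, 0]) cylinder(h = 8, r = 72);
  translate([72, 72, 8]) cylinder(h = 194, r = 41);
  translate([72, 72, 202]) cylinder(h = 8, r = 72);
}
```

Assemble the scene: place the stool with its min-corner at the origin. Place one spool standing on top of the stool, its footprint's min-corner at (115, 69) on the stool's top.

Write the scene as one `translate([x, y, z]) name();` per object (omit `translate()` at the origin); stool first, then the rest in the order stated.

stool();
translate([115, 69, 421]) spool();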